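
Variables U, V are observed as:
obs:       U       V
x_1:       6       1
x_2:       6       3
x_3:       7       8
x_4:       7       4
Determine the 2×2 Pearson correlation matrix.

Step 1 — column means:
  mean(U) = (6 + 6 + 7 + 7) / 4 = 26/4 = 6.5
  mean(V) = (1 + 3 + 8 + 4) / 4 = 16/4 = 4

Step 2 — sample variances and covariances s[i,j] = (1/(n-1)) · Σ_k (x_{k,i} - mean_i) · (x_{k,j} - mean_j), with n-1 = 3:
  s[U,U] = ((-0.5)·(-0.5) + (-0.5)·(-0.5) + (0.5)·(0.5) + (0.5)·(0.5)) / 3 = 1/3 = 0.3333
  s[U,V] = ((-0.5)·(-3) + (-0.5)·(-1) + (0.5)·(4) + (0.5)·(0)) / 3 = 4/3 = 1.3333
  s[V,V] = ((-3)·(-3) + (-1)·(-1) + (4)·(4) + (0)·(0)) / 3 = 26/3 = 8.6667
  Sample standard deviations s_i = √(s[i,i]):
  s(U) = √(0.3333) = 0.5774
  s(V) = √(8.6667) = 2.9439

Step 3 — r_{ij} = s_{ij} / (s_i · s_j):
  r[U,U] = 1 (diagonal).
  r[U,V] = 1.3333 / (0.5774 · 2.9439) = 1.3333 / 1.6997 = 0.7845
  r[V,V] = 1 (diagonal).

R is symmetric with unit diagonal. Assembling:

R = [[1, 0.7845],
 [0.7845, 1]]


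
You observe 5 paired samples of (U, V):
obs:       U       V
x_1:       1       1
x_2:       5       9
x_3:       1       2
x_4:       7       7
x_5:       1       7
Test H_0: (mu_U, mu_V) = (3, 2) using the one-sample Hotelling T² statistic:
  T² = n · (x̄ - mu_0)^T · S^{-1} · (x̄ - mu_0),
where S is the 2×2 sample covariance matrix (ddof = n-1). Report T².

Step 1 — sample mean vector:
  mean(U) = (1 + 5 + 1 + 7 + 1) / 5 = 15/5 = 3
  mean(V) = (1 + 9 + 2 + 7 + 7) / 5 = 26/5 = 5.2
  x̄ = (3, 5.2),  deviation x̄ - mu_0 = (3, 5.2) - (3, 2) = (0, 3.2).

Step 2 — sample covariance matrix, S[i,j] = (1/(n-1)) · Σ_k (x_{k,i} - mean_i) · (x_{k,j} - mean_j), divisor n-1 = 4:
  S[U,U] = ((-2)·(-2) + (2)·(2) + (-2)·(-2) + (4)·(4) + (-2)·(-2)) / 4 = 32/4 = 8
  S[U,V] = ((-2)·(-4.2) + (2)·(3.8) + (-2)·(-3.2) + (4)·(1.8) + (-2)·(1.8)) / 4 = 26/4 = 6.5
  S[V,V] = ((-4.2)·(-4.2) + (3.8)·(3.8) + (-3.2)·(-3.2) + (1.8)·(1.8) + (1.8)·(1.8)) / 4 = 48.8/4 = 12.2
  S = [[8, 6.5],
 [6.5, 12.2]].

Step 3 — invert S. det(S) = 8·12.2 - (6.5)² = 55.35.
  S^{-1} = (1/det) · [[d, -b], [-b, a]] = [[0.2204, -0.1174],
 [-0.1174, 0.1445]].

Step 4 — quadratic form (x̄ - mu_0)^T · S^{-1} · (x̄ - mu_0):
  S^{-1} · (x̄ - mu_0) = (-0.3758, 0.4625),
  (x̄ - mu_0)^T · [...] = (0)·(-0.3758) + (3.2)·(0.4625) = 1.48.

Step 5 — scale by n: T² = 5 · 1.48 = 7.4002.

T² ≈ 7.4002


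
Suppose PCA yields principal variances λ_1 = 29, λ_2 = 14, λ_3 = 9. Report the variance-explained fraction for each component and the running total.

Step 1 — total variance = trace(Sigma) = Σ λ_i = 29 + 14 + 9 = 52.

Step 2 — fraction explained by component i = λ_i / Σ λ:
  PC1: 29/52 = 0.5577
  PC2: 14/52 = 0.2692
  PC3: 9/52 = 0.1731

Step 3 — cumulative fraction after k components = (λ_1 + ... + λ_k) / Σ λ:
  k = 1: 29/52 = 0.5577
  k = 2: (29 + 14)/52 = 43/52 = 0.8269
  k = 3: (29 + 14 + 9)/52 = 52/52 = 1

Summary (fraction, with percent):

explained: PC1 0.5577 (55.77%), PC2 0.2692 (26.92%), PC3 0.1731 (17.31%);  cumulative: 0.5577, 0.8269, 1


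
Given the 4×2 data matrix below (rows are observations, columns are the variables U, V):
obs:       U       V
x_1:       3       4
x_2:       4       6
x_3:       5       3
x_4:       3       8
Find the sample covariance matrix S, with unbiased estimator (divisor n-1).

Step 1 — column means:
  mean(U) = (3 + 4 + 5 + 3) / 4 = 15/4 = 3.75
  mean(V) = (4 + 6 + 3 + 8) / 4 = 21/4 = 5.25

Step 2 — sample covariance S[i,j] = (1/(n-1)) · Σ_k (x_{k,i} - mean_i) · (x_{k,j} - mean_j), with n-1 = 3.
  S[U,U] = ((-0.75)·(-0.75) + (0.25)·(0.25) + (1.25)·(1.25) + (-0.75)·(-0.75)) / 3 = 2.75/3 = 0.9167
  S[U,V] = ((-0.75)·(-1.25) + (0.25)·(0.75) + (1.25)·(-2.25) + (-0.75)·(2.75)) / 3 = -3.75/3 = -1.25
  S[V,V] = ((-1.25)·(-1.25) + (0.75)·(0.75) + (-2.25)·(-2.25) + (2.75)·(2.75)) / 3 = 14.75/3 = 4.9167

S is symmetric (S[j,i] = S[i,j]). Assembling:

S = [[0.9167, -1.25],
 [-1.25, 4.9167]]


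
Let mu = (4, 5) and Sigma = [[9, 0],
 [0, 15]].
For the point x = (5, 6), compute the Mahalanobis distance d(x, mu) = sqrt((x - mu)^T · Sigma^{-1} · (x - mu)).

Step 1 — centre the observation: (x - mu) = (1, 1).

Step 2 — invert Sigma. det(Sigma) = 9·15 - (0)² = 135.
  Sigma^{-1} = (1/det) · [[d, -b], [-b, a]] = [[0.1111, 0],
 [0, 0.0667]].

Step 3 — form the quadratic (x - mu)^T · Sigma^{-1} · (x - mu):
  Sigma^{-1} · (x - mu) = (0.1111, 0.0667).
  (x - mu)^T · [Sigma^{-1} · (x - mu)] = (1)·(0.1111) + (1)·(0.0667) = 0.1778.

Step 4 — take square root: d = √(0.1778) ≈ 0.4216.

d(x, mu) = √(0.1778) ≈ 0.4216


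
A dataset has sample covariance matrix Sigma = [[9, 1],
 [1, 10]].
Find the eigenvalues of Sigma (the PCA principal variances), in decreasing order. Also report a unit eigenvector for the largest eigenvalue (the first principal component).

Step 1 — characteristic polynomial of 2×2 Sigma:
  det(Sigma - λI) = λ² - trace · λ + det = 0.
  trace = 9 + 10 = 19, det = 9·10 - (1)² = 89.
Step 2 — discriminant:
  Δ = trace² - 4·det = 361 - 356 = 5.
Step 3 — eigenvalues:
  λ = (trace ± √Δ)/2 = (19 ± 2.2361)/2,
  λ_1 = 10.618,  λ_2 = 8.382.

Step 4 — unit eigenvector for λ_1: solve (Sigma - λ_1 I)v = 0. First row:
  (9 - 10.618)·v_x + (1)·v_y = 0, i.e. (-1.618)·v_x + (1)·v_y = 0,
  so v ∝ (b, λ_1 - a) = (1, 1.618) = u.
  ||u|| = √((1)² + (1.618)²) = √(3.618) ≈ 1.9021,
  v_1 = u/||u|| ≈ (0.5257, 0.8507) (||v_1|| = 1).

λ_1 = 10.618,  λ_2 = 8.382;  v_1 ≈ (0.5257, 0.8507)


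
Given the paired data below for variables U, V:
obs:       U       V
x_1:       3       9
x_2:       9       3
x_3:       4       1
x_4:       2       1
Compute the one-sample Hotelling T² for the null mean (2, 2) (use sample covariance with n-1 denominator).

Step 1 — sample mean vector:
  mean(U) = (3 + 9 + 4 + 2) / 4 = 18/4 = 4.5
  mean(V) = (9 + 3 + 1 + 1) / 4 = 14/4 = 3.5
  x̄ = (4.5, 3.5),  deviation x̄ - mu_0 = (4.5, 3.5) - (2, 2) = (2.5, 1.5).

Step 2 — sample covariance matrix, S[i,j] = (1/(n-1)) · Σ_k (x_{k,i} - mean_i) · (x_{k,j} - mean_j), divisor n-1 = 3:
  S[U,U] = ((-1.5)·(-1.5) + (4.5)·(4.5) + (-0.5)·(-0.5) + (-2.5)·(-2.5)) / 3 = 29/3 = 9.6667
  S[U,V] = ((-1.5)·(5.5) + (4.5)·(-0.5) + (-0.5)·(-2.5) + (-2.5)·(-2.5)) / 3 = -3/3 = -1
  S[V,V] = ((5.5)·(5.5) + (-0.5)·(-0.5) + (-2.5)·(-2.5) + (-2.5)·(-2.5)) / 3 = 43/3 = 14.3333
  S = [[9.6667, -1],
 [-1, 14.3333]].

Step 3 — invert S. det(S) = 9.6667·14.3333 - (-1)² = 137.5556.
  S^{-1} = (1/det) · [[d, -b], [-b, a]] = [[0.1042, 0.0073],
 [0.0073, 0.0703]].

Step 4 — quadratic form (x̄ - mu_0)^T · S^{-1} · (x̄ - mu_0):
  S^{-1} · (x̄ - mu_0) = (0.2714, 0.1236),
  (x̄ - mu_0)^T · [...] = (2.5)·(0.2714) + (1.5)·(0.1236) = 0.8639.

Step 5 — scale by n: T² = 4 · 0.8639 = 3.4556.

T² ≈ 3.4556


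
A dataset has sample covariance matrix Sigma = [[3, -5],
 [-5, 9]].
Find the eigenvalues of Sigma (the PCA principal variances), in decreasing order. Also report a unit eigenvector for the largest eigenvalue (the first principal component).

Step 1 — characteristic polynomial of 2×2 Sigma:
  det(Sigma - λI) = λ² - trace · λ + det = 0.
  trace = 3 + 9 = 12, det = 3·9 - (-5)² = 2.
Step 2 — discriminant:
  Δ = trace² - 4·det = 144 - 8 = 136.
Step 3 — eigenvalues:
  λ = (trace ± √Δ)/2 = (12 ± 11.6619)/2,
  λ_1 = 11.831,  λ_2 = 0.169.

Step 4 — unit eigenvector for λ_1: solve (Sigma - λ_1 I)v = 0. First row:
  (3 - 11.831)·v_x + (-5)·v_y = 0, i.e. (-8.831)·v_x + (-5)·v_y = 0,
  so v ∝ (b, λ_1 - a) = (-5, 8.831); multiply by -1 so the first entry is positive: u = (5, -8.831).
  ||u|| = √((5)² + (-8.831)²) = √(102.9857) ≈ 10.1482,
  v_1 = u/||u|| ≈ (0.4927, -0.8702) (||v_1|| = 1).

λ_1 = 11.831,  λ_2 = 0.169;  v_1 ≈ (0.4927, -0.8702)


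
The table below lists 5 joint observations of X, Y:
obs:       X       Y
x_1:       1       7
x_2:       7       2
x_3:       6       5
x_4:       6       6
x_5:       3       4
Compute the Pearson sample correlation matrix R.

Step 1 — column means:
  mean(X) = (1 + 7 + 6 + 6 + 3) / 5 = 23/5 = 4.6
  mean(Y) = (7 + 2 + 5 + 6 + 4) / 5 = 24/5 = 4.8

Step 2 — sample variances and covariances s[i,j] = (1/(n-1)) · Σ_k (x_{k,i} - mean_i) · (x_{k,j} - mean_j), with n-1 = 4:
  s[X,X] = ((-3.6)·(-3.6) + (2.4)·(2.4) + (1.4)·(1.4) + (1.4)·(1.4) + (-1.6)·(-1.6)) / 4 = 25.2/4 = 6.3
  s[X,Y] = ((-3.6)·(2.2) + (2.4)·(-2.8) + (1.4)·(0.2) + (1.4)·(1.2) + (-1.6)·(-0.8)) / 4 = -11.4/4 = -2.85
  s[Y,Y] = ((2.2)·(2.2) + (-2.8)·(-2.8) + (0.2)·(0.2) + (1.2)·(1.2) + (-0.8)·(-0.8)) / 4 = 14.8/4 = 3.7
  Sample standard deviations s_i = √(s[i,i]):
  s(X) = √(6.3) = 2.51
  s(Y) = √(3.7) = 1.9235

Step 3 — r_{ij} = s_{ij} / (s_i · s_j):
  r[X,X] = 1 (diagonal).
  r[X,Y] = -2.85 / (2.51 · 1.9235) = -2.85 / 4.828 = -0.5903
  r[Y,Y] = 1 (diagonal).

R is symmetric with unit diagonal. Assembling:

R = [[1, -0.5903],
 [-0.5903, 1]]


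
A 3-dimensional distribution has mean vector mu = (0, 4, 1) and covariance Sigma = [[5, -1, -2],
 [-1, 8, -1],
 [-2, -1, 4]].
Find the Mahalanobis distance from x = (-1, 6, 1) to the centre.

Step 1 — centre the observation: (x - mu) = (-1, 2, 0).

Step 2 — invert Sigma (cofactor / det for 3×3, or solve directly):
  Sigma^{-1} = [[0.2696, 0.0522, 0.1478],
 [0.0522, 0.1391, 0.0609],
 [0.1478, 0.0609, 0.3391]].

Step 3 — form the quadratic (x - mu)^T · Sigma^{-1} · (x - mu):
  Sigma^{-1} · (x - mu) = (-0.1652, 0.2261, -0.0261).
  (x - mu)^T · [Sigma^{-1} · (x - mu)] = (-1)·(-0.1652) + (2)·(0.2261) + (0)·(-0.0261) = 0.6174.

Step 4 — take square root: d = √(0.6174) ≈ 0.7857.

d(x, mu) = √(0.6174) ≈ 0.7857


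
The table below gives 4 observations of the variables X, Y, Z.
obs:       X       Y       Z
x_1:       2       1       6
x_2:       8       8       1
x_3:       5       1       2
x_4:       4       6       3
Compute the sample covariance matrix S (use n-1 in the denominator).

Step 1 — column means:
  mean(X) = (2 + 8 + 5 + 4) / 4 = 19/4 = 4.75
  mean(Y) = (1 + 8 + 1 + 6) / 4 = 16/4 = 4
  mean(Z) = (6 + 1 + 2 + 3) / 4 = 12/4 = 3

Step 2 — sample covariance S[i,j] = (1/(n-1)) · Σ_k (x_{k,i} - mean_i) · (x_{k,j} - mean_j), with n-1 = 3.
  S[X,X] = ((-2.75)·(-2.75) + (3.25)·(3.25) + (0.25)·(0.25) + (-0.75)·(-0.75)) / 3 = 18.75/3 = 6.25
  S[X,Y] = ((-2.75)·(-3) + (3.25)·(4) + (0.25)·(-3) + (-0.75)·(2)) / 3 = 19/3 = 6.3333
  S[X,Z] = ((-2.75)·(3) + (3.25)·(-2) + (0.25)·(-1) + (-0.75)·(0)) / 3 = -15/3 = -5
  S[Y,Y] = ((-3)·(-3) + (4)·(4) + (-3)·(-3) + (2)·(2)) / 3 = 38/3 = 12.6667
  S[Y,Z] = ((-3)·(3) + (4)·(-2) + (-3)·(-1) + (2)·(0)) / 3 = -14/3 = -4.6667
  S[Z,Z] = ((3)·(3) + (-2)·(-2) + (-1)·(-1) + (0)·(0)) / 3 = 14/3 = 4.6667

S is symmetric (S[j,i] = S[i,j]). Assembling:

S = [[6.25, 6.3333, -5],
 [6.3333, 12.6667, -4.6667],
 [-5, -4.6667, 4.6667]]


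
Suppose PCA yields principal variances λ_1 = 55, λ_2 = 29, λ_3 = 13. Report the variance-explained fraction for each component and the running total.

Step 1 — total variance = trace(Sigma) = Σ λ_i = 55 + 29 + 13 = 97.

Step 2 — fraction explained by component i = λ_i / Σ λ:
  PC1: 55/97 = 0.567
  PC2: 29/97 = 0.299
  PC3: 13/97 = 0.134

Step 3 — cumulative fraction after k components = (λ_1 + ... + λ_k) / Σ λ:
  k = 1: 55/97 = 0.567
  k = 2: (55 + 29)/97 = 84/97 = 0.866
  k = 3: (55 + 29 + 13)/97 = 97/97 = 1

Summary (fraction, with percent):

explained: PC1 0.567 (56.7%), PC2 0.299 (29.9%), PC3 0.134 (13.4%);  cumulative: 0.567, 0.866, 1


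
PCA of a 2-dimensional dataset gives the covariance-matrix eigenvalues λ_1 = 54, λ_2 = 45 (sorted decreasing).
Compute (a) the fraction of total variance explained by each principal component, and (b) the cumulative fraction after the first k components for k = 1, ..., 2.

Step 1 — total variance = trace(Sigma) = Σ λ_i = 54 + 45 = 99.

Step 2 — fraction explained by component i = λ_i / Σ λ:
  PC1: 54/99 = 0.5455
  PC2: 45/99 = 0.4545

Step 3 — cumulative fraction after k components = (λ_1 + ... + λ_k) / Σ λ:
  k = 1: 54/99 = 0.5455
  k = 2: (54 + 45)/99 = 99/99 = 1

Summary (fraction, with percent):

explained: PC1 0.5455 (54.55%), PC2 0.4545 (45.45%);  cumulative: 0.5455, 1


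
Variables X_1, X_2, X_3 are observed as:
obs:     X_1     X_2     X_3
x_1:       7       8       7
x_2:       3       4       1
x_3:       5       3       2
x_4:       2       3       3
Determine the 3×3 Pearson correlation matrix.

Step 1 — column means:
  mean(X_1) = (7 + 3 + 5 + 2) / 4 = 17/4 = 4.25
  mean(X_2) = (8 + 4 + 3 + 3) / 4 = 18/4 = 4.5
  mean(X_3) = (7 + 1 + 2 + 3) / 4 = 13/4 = 3.25

Step 2 — sample variances and covariances s[i,j] = (1/(n-1)) · Σ_k (x_{k,i} - mean_i) · (x_{k,j} - mean_j), with n-1 = 3:
  s[X_1,X_1] = ((2.75)·(2.75) + (-1.25)·(-1.25) + (0.75)·(0.75) + (-2.25)·(-2.25)) / 3 = 14.75/3 = 4.9167
  s[X_1,X_2] = ((2.75)·(3.5) + (-1.25)·(-0.5) + (0.75)·(-1.5) + (-2.25)·(-1.5)) / 3 = 12.5/3 = 4.1667
  s[X_1,X_3] = ((2.75)·(3.75) + (-1.25)·(-2.25) + (0.75)·(-1.25) + (-2.25)·(-0.25)) / 3 = 12.75/3 = 4.25
  s[X_2,X_2] = ((3.5)·(3.5) + (-0.5)·(-0.5) + (-1.5)·(-1.5) + (-1.5)·(-1.5)) / 3 = 17/3 = 5.6667
  s[X_2,X_3] = ((3.5)·(3.75) + (-0.5)·(-2.25) + (-1.5)·(-1.25) + (-1.5)·(-0.25)) / 3 = 16.5/3 = 5.5
  s[X_3,X_3] = ((3.75)·(3.75) + (-2.25)·(-2.25) + (-1.25)·(-1.25) + (-0.25)·(-0.25)) / 3 = 20.75/3 = 6.9167
  Sample standard deviations s_i = √(s[i,i]):
  s(X_1) = √(4.9167) = 2.2174
  s(X_2) = √(5.6667) = 2.3805
  s(X_3) = √(6.9167) = 2.63

Step 3 — r_{ij} = s_{ij} / (s_i · s_j):
  r[X_1,X_1] = 1 (diagonal).
  r[X_1,X_2] = 4.1667 / (2.2174 · 2.3805) = 4.1667 / 5.2784 = 0.7894
  r[X_1,X_3] = 4.25 / (2.2174 · 2.63) = 4.25 / 5.8315 = 0.7288
  r[X_2,X_2] = 1 (diagonal).
  r[X_2,X_3] = 5.5 / (2.3805 · 2.63) = 5.5 / 6.2605 = 0.8785
  r[X_3,X_3] = 1 (diagonal).

R is symmetric with unit diagonal. Assembling:

R = [[1, 0.7894, 0.7288],
 [0.7894, 1, 0.8785],
 [0.7288, 0.8785, 1]]


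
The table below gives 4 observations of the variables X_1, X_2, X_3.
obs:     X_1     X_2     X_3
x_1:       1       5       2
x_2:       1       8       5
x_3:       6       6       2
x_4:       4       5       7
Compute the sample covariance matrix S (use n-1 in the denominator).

Step 1 — column means:
  mean(X_1) = (1 + 1 + 6 + 4) / 4 = 12/4 = 3
  mean(X_2) = (5 + 8 + 6 + 5) / 4 = 24/4 = 6
  mean(X_3) = (2 + 5 + 2 + 7) / 4 = 16/4 = 4

Step 2 — sample covariance S[i,j] = (1/(n-1)) · Σ_k (x_{k,i} - mean_i) · (x_{k,j} - mean_j), with n-1 = 3.
  S[X_1,X_1] = ((-2)·(-2) + (-2)·(-2) + (3)·(3) + (1)·(1)) / 3 = 18/3 = 6
  S[X_1,X_2] = ((-2)·(-1) + (-2)·(2) + (3)·(0) + (1)·(-1)) / 3 = -3/3 = -1
  S[X_1,X_3] = ((-2)·(-2) + (-2)·(1) + (3)·(-2) + (1)·(3)) / 3 = -1/3 = -0.3333
  S[X_2,X_2] = ((-1)·(-1) + (2)·(2) + (0)·(0) + (-1)·(-1)) / 3 = 6/3 = 2
  S[X_2,X_3] = ((-1)·(-2) + (2)·(1) + (0)·(-2) + (-1)·(3)) / 3 = 1/3 = 0.3333
  S[X_3,X_3] = ((-2)·(-2) + (1)·(1) + (-2)·(-2) + (3)·(3)) / 3 = 18/3 = 6

S is symmetric (S[j,i] = S[i,j]). Assembling:

S = [[6, -1, -0.3333],
 [-1, 2, 0.3333],
 [-0.3333, 0.3333, 6]]


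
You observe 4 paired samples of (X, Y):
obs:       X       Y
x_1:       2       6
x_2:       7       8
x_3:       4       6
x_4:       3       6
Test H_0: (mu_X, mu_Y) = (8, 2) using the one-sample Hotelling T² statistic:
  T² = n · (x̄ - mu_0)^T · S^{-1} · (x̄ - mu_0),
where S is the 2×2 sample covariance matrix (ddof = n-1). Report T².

Step 1 — sample mean vector:
  mean(X) = (2 + 7 + 4 + 3) / 4 = 16/4 = 4
  mean(Y) = (6 + 8 + 6 + 6) / 4 = 26/4 = 6.5
  x̄ = (4, 6.5),  deviation x̄ - mu_0 = (4, 6.5) - (8, 2) = (-4, 4.5).

Step 2 — sample covariance matrix, S[i,j] = (1/(n-1)) · Σ_k (x_{k,i} - mean_i) · (x_{k,j} - mean_j), divisor n-1 = 3:
  S[X,X] = ((-2)·(-2) + (3)·(3) + (0)·(0) + (-1)·(-1)) / 3 = 14/3 = 4.6667
  S[X,Y] = ((-2)·(-0.5) + (3)·(1.5) + (0)·(-0.5) + (-1)·(-0.5)) / 3 = 6/3 = 2
  S[Y,Y] = ((-0.5)·(-0.5) + (1.5)·(1.5) + (-0.5)·(-0.5) + (-0.5)·(-0.5)) / 3 = 3/3 = 1
  S = [[4.6667, 2],
 [2, 1]].

Step 3 — invert S. det(S) = 4.6667·1 - (2)² = 0.6667.
  S^{-1} = (1/det) · [[d, -b], [-b, a]] = [[1.5, -3],
 [-3, 7]].

Step 4 — quadratic form (x̄ - mu_0)^T · S^{-1} · (x̄ - mu_0):
  S^{-1} · (x̄ - mu_0) = (-19.5, 43.5),
  (x̄ - mu_0)^T · [...] = (-4)·(-19.5) + (4.5)·(43.5) = 273.75.

Step 5 — scale by n: T² = 4 · 273.75 = 1095.

T² ≈ 1095


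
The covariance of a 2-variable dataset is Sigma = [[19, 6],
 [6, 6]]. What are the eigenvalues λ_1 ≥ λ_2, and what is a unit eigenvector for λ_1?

Step 1 — characteristic polynomial of 2×2 Sigma:
  det(Sigma - λI) = λ² - trace · λ + det = 0.
  trace = 19 + 6 = 25, det = 19·6 - (6)² = 78.
Step 2 — discriminant:
  Δ = trace² - 4·det = 625 - 312 = 313.
Step 3 — eigenvalues:
  λ = (trace ± √Δ)/2 = (25 ± 17.6918)/2,
  λ_1 = 21.3459,  λ_2 = 3.6541.

Step 4 — unit eigenvector for λ_1: solve (Sigma - λ_1 I)v = 0. First row:
  (19 - 21.3459)·v_x + (6)·v_y = 0, i.e. (-2.3459)·v_x + (6)·v_y = 0,
  so v ∝ (b, λ_1 - a) = (6, 2.3459) = u.
  ||u|| = √((6)² + (2.3459)²) = √(41.5033) ≈ 6.4423,
  v_1 = u/||u|| ≈ (0.9313, 0.3641) (||v_1|| = 1).

λ_1 = 21.3459,  λ_2 = 3.6541;  v_1 ≈ (0.9313, 0.3641)


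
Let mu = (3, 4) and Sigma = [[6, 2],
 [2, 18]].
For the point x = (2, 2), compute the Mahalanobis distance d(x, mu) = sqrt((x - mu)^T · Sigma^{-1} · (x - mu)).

Step 1 — centre the observation: (x - mu) = (-1, -2).

Step 2 — invert Sigma. det(Sigma) = 6·18 - (2)² = 104.
  Sigma^{-1} = (1/det) · [[d, -b], [-b, a]] = [[0.1731, -0.0192],
 [-0.0192, 0.0577]].

Step 3 — form the quadratic (x - mu)^T · Sigma^{-1} · (x - mu):
  Sigma^{-1} · (x - mu) = (-0.1346, -0.0962).
  (x - mu)^T · [Sigma^{-1} · (x - mu)] = (-1)·(-0.1346) + (-2)·(-0.0962) = 0.3269.

Step 4 — take square root: d = √(0.3269) ≈ 0.5718.

d(x, mu) = √(0.3269) ≈ 0.5718


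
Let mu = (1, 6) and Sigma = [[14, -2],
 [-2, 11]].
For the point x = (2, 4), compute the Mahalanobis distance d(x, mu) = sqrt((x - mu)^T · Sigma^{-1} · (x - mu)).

Step 1 — centre the observation: (x - mu) = (1, -2).

Step 2 — invert Sigma. det(Sigma) = 14·11 - (-2)² = 150.
  Sigma^{-1} = (1/det) · [[d, -b], [-b, a]] = [[0.0733, 0.0133],
 [0.0133, 0.0933]].

Step 3 — form the quadratic (x - mu)^T · Sigma^{-1} · (x - mu):
  Sigma^{-1} · (x - mu) = (0.0467, -0.1733).
  (x - mu)^T · [Sigma^{-1} · (x - mu)] = (1)·(0.0467) + (-2)·(-0.1733) = 0.3933.

Step 4 — take square root: d = √(0.3933) ≈ 0.6272.

d(x, mu) = √(0.3933) ≈ 0.6272


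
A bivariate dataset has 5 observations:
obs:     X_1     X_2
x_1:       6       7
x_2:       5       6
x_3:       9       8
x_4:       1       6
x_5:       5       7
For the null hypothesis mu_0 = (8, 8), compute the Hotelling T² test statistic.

Step 1 — sample mean vector:
  mean(X_1) = (6 + 5 + 9 + 1 + 5) / 5 = 26/5 = 5.2
  mean(X_2) = (7 + 6 + 8 + 6 + 7) / 5 = 34/5 = 6.8
  x̄ = (5.2, 6.8),  deviation x̄ - mu_0 = (5.2, 6.8) - (8, 8) = (-2.8, -1.2).

Step 2 — sample covariance matrix, S[i,j] = (1/(n-1)) · Σ_k (x_{k,i} - mean_i) · (x_{k,j} - mean_j), divisor n-1 = 4:
  S[X_1,X_1] = ((0.8)·(0.8) + (-0.2)·(-0.2) + (3.8)·(3.8) + (-4.2)·(-4.2) + (-0.2)·(-0.2)) / 4 = 32.8/4 = 8.2
  S[X_1,X_2] = ((0.8)·(0.2) + (-0.2)·(-0.8) + (3.8)·(1.2) + (-4.2)·(-0.8) + (-0.2)·(0.2)) / 4 = 8.2/4 = 2.05
  S[X_2,X_2] = ((0.2)·(0.2) + (-0.8)·(-0.8) + (1.2)·(1.2) + (-0.8)·(-0.8) + (0.2)·(0.2)) / 4 = 2.8/4 = 0.7
  S = [[8.2, 2.05],
 [2.05, 0.7]].

Step 3 — invert S. det(S) = 8.2·0.7 - (2.05)² = 1.5375.
  S^{-1} = (1/det) · [[d, -b], [-b, a]] = [[0.4553, -1.3333],
 [-1.3333, 5.3333]].

Step 4 — quadratic form (x̄ - mu_0)^T · S^{-1} · (x̄ - mu_0):
  S^{-1} · (x̄ - mu_0) = (0.3252, -2.6667),
  (x̄ - mu_0)^T · [...] = (-2.8)·(0.3252) + (-1.2)·(-2.6667) = 2.2894.

Step 5 — scale by n: T² = 5 · 2.2894 = 11.4472.

T² ≈ 11.4472


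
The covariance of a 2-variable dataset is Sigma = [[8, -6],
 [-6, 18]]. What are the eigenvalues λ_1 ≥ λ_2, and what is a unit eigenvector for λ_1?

Step 1 — characteristic polynomial of 2×2 Sigma:
  det(Sigma - λI) = λ² - trace · λ + det = 0.
  trace = 8 + 18 = 26, det = 8·18 - (-6)² = 108.
Step 2 — discriminant:
  Δ = trace² - 4·det = 676 - 432 = 244.
Step 3 — eigenvalues:
  λ = (trace ± √Δ)/2 = (26 ± 15.6205)/2,
  λ_1 = 20.8102,  λ_2 = 5.1898.

Step 4 — unit eigenvector for λ_1: solve (Sigma - λ_1 I)v = 0. First row:
  (8 - 20.8102)·v_x + (-6)·v_y = 0, i.e. (-12.8102)·v_x + (-6)·v_y = 0,
  so v ∝ (b, λ_1 - a) = (-6, 12.8102); multiply by -1 so the first entry is positive: u = (6, -12.8102).
  ||u|| = √((6)² + (-12.8102)²) = √(200.1025) ≈ 14.1458,
  v_1 = u/||u|| ≈ (0.4242, -0.9056) (||v_1|| = 1).

λ_1 = 20.8102,  λ_2 = 5.1898;  v_1 ≈ (0.4242, -0.9056)


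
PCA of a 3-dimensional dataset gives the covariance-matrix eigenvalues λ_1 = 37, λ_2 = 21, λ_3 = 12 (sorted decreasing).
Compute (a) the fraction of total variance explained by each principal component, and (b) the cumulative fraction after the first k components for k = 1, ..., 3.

Step 1 — total variance = trace(Sigma) = Σ λ_i = 37 + 21 + 12 = 70.

Step 2 — fraction explained by component i = λ_i / Σ λ:
  PC1: 37/70 = 0.5286
  PC2: 21/70 = 0.3
  PC3: 12/70 = 0.1714

Step 3 — cumulative fraction after k components = (λ_1 + ... + λ_k) / Σ λ:
  k = 1: 37/70 = 0.5286
  k = 2: (37 + 21)/70 = 58/70 = 0.8286
  k = 3: (37 + 21 + 12)/70 = 70/70 = 1

Summary (fraction, with percent):

explained: PC1 0.5286 (52.86%), PC2 0.3 (30%), PC3 0.1714 (17.14%);  cumulative: 0.5286, 0.8286, 1


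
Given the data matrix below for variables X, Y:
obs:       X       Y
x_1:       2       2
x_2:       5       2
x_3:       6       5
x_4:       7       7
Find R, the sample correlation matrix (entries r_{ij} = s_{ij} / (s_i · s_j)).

Step 1 — column means:
  mean(X) = (2 + 5 + 6 + 7) / 4 = 20/4 = 5
  mean(Y) = (2 + 2 + 5 + 7) / 4 = 16/4 = 4

Step 2 — sample variances and covariances s[i,j] = (1/(n-1)) · Σ_k (x_{k,i} - mean_i) · (x_{k,j} - mean_j), with n-1 = 3:
  s[X,X] = ((-3)·(-3) + (0)·(0) + (1)·(1) + (2)·(2)) / 3 = 14/3 = 4.6667
  s[X,Y] = ((-3)·(-2) + (0)·(-2) + (1)·(1) + (2)·(3)) / 3 = 13/3 = 4.3333
  s[Y,Y] = ((-2)·(-2) + (-2)·(-2) + (1)·(1) + (3)·(3)) / 3 = 18/3 = 6
  Sample standard deviations s_i = √(s[i,i]):
  s(X) = √(4.6667) = 2.1602
  s(Y) = √(6) = 2.4495

Step 3 — r_{ij} = s_{ij} / (s_i · s_j):
  r[X,X] = 1 (diagonal).
  r[X,Y] = 4.3333 / (2.1602 · 2.4495) = 4.3333 / 5.2915 = 0.8189
  r[Y,Y] = 1 (diagonal).

R is symmetric with unit diagonal. Assembling:

R = [[1, 0.8189],
 [0.8189, 1]]


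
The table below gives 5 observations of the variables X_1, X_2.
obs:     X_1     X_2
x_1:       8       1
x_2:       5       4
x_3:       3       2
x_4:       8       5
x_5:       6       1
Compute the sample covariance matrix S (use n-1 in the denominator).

Step 1 — column means:
  mean(X_1) = (8 + 5 + 3 + 8 + 6) / 5 = 30/5 = 6
  mean(X_2) = (1 + 4 + 2 + 5 + 1) / 5 = 13/5 = 2.6

Step 2 — sample covariance S[i,j] = (1/(n-1)) · Σ_k (x_{k,i} - mean_i) · (x_{k,j} - mean_j), with n-1 = 4.
  S[X_1,X_1] = ((2)·(2) + (-1)·(-1) + (-3)·(-3) + (2)·(2) + (0)·(0)) / 4 = 18/4 = 4.5
  S[X_1,X_2] = ((2)·(-1.6) + (-1)·(1.4) + (-3)·(-0.6) + (2)·(2.4) + (0)·(-1.6)) / 4 = 2/4 = 0.5
  S[X_2,X_2] = ((-1.6)·(-1.6) + (1.4)·(1.4) + (-0.6)·(-0.6) + (2.4)·(2.4) + (-1.6)·(-1.6)) / 4 = 13.2/4 = 3.3

S is symmetric (S[j,i] = S[i,j]). Assembling:

S = [[4.5, 0.5],
 [0.5, 3.3]]


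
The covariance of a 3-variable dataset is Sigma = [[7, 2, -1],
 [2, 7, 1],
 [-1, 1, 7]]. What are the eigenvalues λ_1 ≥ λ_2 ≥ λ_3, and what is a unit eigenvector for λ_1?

Step 1 — characteristic polynomial p(λ) = det(λI - Sigma) = λ³ - tr·λ² + c_1·λ - det, where tr = trace, c_1 = sum of the principal 2×2 minors, det = det(Sigma):
  tr = 7 + 7 + 7 = 21,
  c_1 = (7·7 - (2)²) + (7·7 - (-1)²) + (7·7 - (1)²) = 45 + 48 + 48 = 141,
  det = 7·(7·7 - (1)²) - (2)·((2)·7 - (1)·(-1)) + (-1)·((2)·(1) - 7·(-1)) = 7·(48) - (2)·(15) + (-1)·(9) = 297.
  So p(λ) = λ³ - 21λ² + 141λ - 297.
Step 2 — look for an integer root (rational root theorem: any rational root is an integer divisor of 297). Testing λ = 9:
  p(9) = 729 - 1701 + 1269 - 297 = 0  ✓
  Dividing out (λ - 9): p(λ) = (λ - 9)(λ² - 12λ + 33).
Step 3 — remaining eigenvalues from the quadratic λ² - 12λ + 33 = 0:
  Δ = 12² - 4·33 = 144 - 132 = 12,  λ = (12 ± √12)/2 = (12 ± 3.4641)/2 ≈ 7.7321 or 4.2679.
  Sorted: λ_1 = 9,  λ_2 = 7.7321,  λ_3 = 4.2679  (check: sum = 21 = tr ✓).

Step 4 — unit eigenvector for λ_1 = 9: v spans the null space of (Sigma - λ_1 I), whose rows are
  r_1 = (-2, 2, -1),  r_2 = (2, -2, 1),  r_3 = (-1, 1, -2).
  v is orthogonal to every row, so take v ∝ r_1 × r_3 = ((2)·(-2) - (-1)·(1), (-1)·(-1) - (-2)·(-2), (-2)·(1) - (2)·(-1)) = (-3, -3, 0).
  Rescale (divide by 3; multiply by -1 so the first nonzero entry is positive): u = (1, 1, 0).
  ||u|| = √((1)² + (1)² + (0)²) = √(2) ≈ 1.4142,  v_1 = u/||u|| ≈ (0.7071, 0.7071, 0) (||v_1|| = 1).

λ_1 = 9,  λ_2 = 7.7321,  λ_3 = 4.2679;  v_1 ≈ (0.7071, 0.7071, 0)


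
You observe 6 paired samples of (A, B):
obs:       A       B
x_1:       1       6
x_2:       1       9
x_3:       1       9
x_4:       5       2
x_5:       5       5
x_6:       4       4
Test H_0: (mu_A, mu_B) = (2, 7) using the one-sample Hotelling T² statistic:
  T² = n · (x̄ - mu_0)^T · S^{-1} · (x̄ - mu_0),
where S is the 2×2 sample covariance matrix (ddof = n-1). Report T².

Step 1 — sample mean vector:
  mean(A) = (1 + 1 + 1 + 5 + 5 + 4) / 6 = 17/6 = 2.8333
  mean(B) = (6 + 9 + 9 + 2 + 5 + 4) / 6 = 35/6 = 5.8333
  x̄ = (2.8333, 5.8333),  deviation x̄ - mu_0 = (2.8333, 5.8333) - (2, 7) = (0.8333, -1.1667).

Step 2 — sample covariance matrix, S[i,j] = (1/(n-1)) · Σ_k (x_{k,i} - mean_i) · (x_{k,j} - mean_j), divisor n-1 = 5:
  S[A,A] = ((-1.8333)·(-1.8333) + (-1.8333)·(-1.8333) + (-1.8333)·(-1.8333) + (2.1667)·(2.1667) + (2.1667)·(2.1667) + (1.1667)·(1.1667)) / 5 = 20.8333/5 = 4.1667
  S[A,B] = ((-1.8333)·(0.1667) + (-1.8333)·(3.1667) + (-1.8333)·(3.1667) + (2.1667)·(-3.8333) + (2.1667)·(-0.8333) + (1.1667)·(-1.8333)) / 5 = -24.1667/5 = -4.8333
  S[B,B] = ((0.1667)·(0.1667) + (3.1667)·(3.1667) + (3.1667)·(3.1667) + (-3.8333)·(-3.8333) + (-0.8333)·(-0.8333) + (-1.8333)·(-1.8333)) / 5 = 38.8333/5 = 7.7667
  S = [[4.1667, -4.8333],
 [-4.8333, 7.7667]].

Step 3 — invert S. det(S) = 4.1667·7.7667 - (-4.8333)² = 9.
  S^{-1} = (1/det) · [[d, -b], [-b, a]] = [[0.863, 0.537],
 [0.537, 0.463]].

Step 4 — quadratic form (x̄ - mu_0)^T · S^{-1} · (x̄ - mu_0):
  S^{-1} · (x̄ - mu_0) = (0.0926, -0.0926),
  (x̄ - mu_0)^T · [...] = (0.8333)·(0.0926) + (-1.1667)·(-0.0926) = 0.1852.

Step 5 — scale by n: T² = 6 · 0.1852 = 1.1111.

T² ≈ 1.1111


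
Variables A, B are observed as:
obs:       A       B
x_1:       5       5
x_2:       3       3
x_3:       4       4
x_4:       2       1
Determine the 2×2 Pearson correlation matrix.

Step 1 — column means:
  mean(A) = (5 + 3 + 4 + 2) / 4 = 14/4 = 3.5
  mean(B) = (5 + 3 + 4 + 1) / 4 = 13/4 = 3.25

Step 2 — sample variances and covariances s[i,j] = (1/(n-1)) · Σ_k (x_{k,i} - mean_i) · (x_{k,j} - mean_j), with n-1 = 3:
  s[A,A] = ((1.5)·(1.5) + (-0.5)·(-0.5) + (0.5)·(0.5) + (-1.5)·(-1.5)) / 3 = 5/3 = 1.6667
  s[A,B] = ((1.5)·(1.75) + (-0.5)·(-0.25) + (0.5)·(0.75) + (-1.5)·(-2.25)) / 3 = 6.5/3 = 2.1667
  s[B,B] = ((1.75)·(1.75) + (-0.25)·(-0.25) + (0.75)·(0.75) + (-2.25)·(-2.25)) / 3 = 8.75/3 = 2.9167
  Sample standard deviations s_i = √(s[i,i]):
  s(A) = √(1.6667) = 1.291
  s(B) = √(2.9167) = 1.7078

Step 3 — r_{ij} = s_{ij} / (s_i · s_j):
  r[A,A] = 1 (diagonal).
  r[A,B] = 2.1667 / (1.291 · 1.7078) = 2.1667 / 2.2048 = 0.9827
  r[B,B] = 1 (diagonal).

R is symmetric with unit diagonal. Assembling:

R = [[1, 0.9827],
 [0.9827, 1]]


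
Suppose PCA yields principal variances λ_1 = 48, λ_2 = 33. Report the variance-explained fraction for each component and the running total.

Step 1 — total variance = trace(Sigma) = Σ λ_i = 48 + 33 = 81.

Step 2 — fraction explained by component i = λ_i / Σ λ:
  PC1: 48/81 = 0.5926
  PC2: 33/81 = 0.4074

Step 3 — cumulative fraction after k components = (λ_1 + ... + λ_k) / Σ λ:
  k = 1: 48/81 = 0.5926
  k = 2: (48 + 33)/81 = 81/81 = 1

Summary (fraction, with percent):

explained: PC1 0.5926 (59.26%), PC2 0.4074 (40.74%);  cumulative: 0.5926, 1


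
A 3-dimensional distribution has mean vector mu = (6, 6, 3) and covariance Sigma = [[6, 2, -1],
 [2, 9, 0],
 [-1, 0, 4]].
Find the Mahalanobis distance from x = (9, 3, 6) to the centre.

Step 1 — centre the observation: (x - mu) = (3, -3, 3).

Step 2 — invert Sigma (cofactor / det for 3×3, or solve directly):
  Sigma^{-1} = [[0.1885, -0.0419, 0.0471],
 [-0.0419, 0.1204, -0.0105],
 [0.0471, -0.0105, 0.2618]].

Step 3 — form the quadratic (x - mu)^T · Sigma^{-1} · (x - mu):
  Sigma^{-1} · (x - mu) = (0.8325, -0.5183, 0.9581).
  (x - mu)^T · [Sigma^{-1} · (x - mu)] = (3)·(0.8325) + (-3)·(-0.5183) + (3)·(0.9581) = 6.9267.

Step 4 — take square root: d = √(6.9267) ≈ 2.6319.

d(x, mu) = √(6.9267) ≈ 2.6319


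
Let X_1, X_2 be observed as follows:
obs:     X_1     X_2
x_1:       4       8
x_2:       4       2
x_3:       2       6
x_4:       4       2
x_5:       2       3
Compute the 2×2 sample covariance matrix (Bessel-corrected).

Step 1 — column means:
  mean(X_1) = (4 + 4 + 2 + 4 + 2) / 5 = 16/5 = 3.2
  mean(X_2) = (8 + 2 + 6 + 2 + 3) / 5 = 21/5 = 4.2

Step 2 — sample covariance S[i,j] = (1/(n-1)) · Σ_k (x_{k,i} - mean_i) · (x_{k,j} - mean_j), with n-1 = 4.
  S[X_1,X_1] = ((0.8)·(0.8) + (0.8)·(0.8) + (-1.2)·(-1.2) + (0.8)·(0.8) + (-1.2)·(-1.2)) / 4 = 4.8/4 = 1.2
  S[X_1,X_2] = ((0.8)·(3.8) + (0.8)·(-2.2) + (-1.2)·(1.8) + (0.8)·(-2.2) + (-1.2)·(-1.2)) / 4 = -1.2/4 = -0.3
  S[X_2,X_2] = ((3.8)·(3.8) + (-2.2)·(-2.2) + (1.8)·(1.8) + (-2.2)·(-2.2) + (-1.2)·(-1.2)) / 4 = 28.8/4 = 7.2

S is symmetric (S[j,i] = S[i,j]). Assembling:

S = [[1.2, -0.3],
 [-0.3, 7.2]]


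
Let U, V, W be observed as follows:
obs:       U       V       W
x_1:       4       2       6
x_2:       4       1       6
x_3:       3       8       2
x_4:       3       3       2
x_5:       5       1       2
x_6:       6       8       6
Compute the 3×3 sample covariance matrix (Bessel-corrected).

Step 1 — column means:
  mean(U) = (4 + 4 + 3 + 3 + 5 + 6) / 6 = 25/6 = 4.1667
  mean(V) = (2 + 1 + 8 + 3 + 1 + 8) / 6 = 23/6 = 3.8333
  mean(W) = (6 + 6 + 2 + 2 + 2 + 6) / 6 = 24/6 = 4

Step 2 — sample covariance S[i,j] = (1/(n-1)) · Σ_k (x_{k,i} - mean_i) · (x_{k,j} - mean_j), with n-1 = 5.
  S[U,U] = ((-0.1667)·(-0.1667) + (-0.1667)·(-0.1667) + (-1.1667)·(-1.1667) + (-1.1667)·(-1.1667) + (0.8333)·(0.8333) + (1.8333)·(1.8333)) / 5 = 6.8333/5 = 1.3667
  S[U,V] = ((-0.1667)·(-1.8333) + (-0.1667)·(-2.8333) + (-1.1667)·(4.1667) + (-1.1667)·(-0.8333) + (0.8333)·(-2.8333) + (1.8333)·(4.1667)) / 5 = 2.1667/5 = 0.4333
  S[U,W] = ((-0.1667)·(2) + (-0.1667)·(2) + (-1.1667)·(-2) + (-1.1667)·(-2) + (0.8333)·(-2) + (1.8333)·(2)) / 5 = 6/5 = 1.2
  S[V,V] = ((-1.8333)·(-1.8333) + (-2.8333)·(-2.8333) + (4.1667)·(4.1667) + (-0.8333)·(-0.8333) + (-2.8333)·(-2.8333) + (4.1667)·(4.1667)) / 5 = 54.8333/5 = 10.9667
  S[V,W] = ((-1.8333)·(2) + (-2.8333)·(2) + (4.1667)·(-2) + (-0.8333)·(-2) + (-2.8333)·(-2) + (4.1667)·(2)) / 5 = -2/5 = -0.4
  S[W,W] = ((2)·(2) + (2)·(2) + (-2)·(-2) + (-2)·(-2) + (-2)·(-2) + (2)·(2)) / 5 = 24/5 = 4.8

S is symmetric (S[j,i] = S[i,j]). Assembling:

S = [[1.3667, 0.4333, 1.2],
 [0.4333, 10.9667, -0.4],
 [1.2, -0.4, 4.8]]


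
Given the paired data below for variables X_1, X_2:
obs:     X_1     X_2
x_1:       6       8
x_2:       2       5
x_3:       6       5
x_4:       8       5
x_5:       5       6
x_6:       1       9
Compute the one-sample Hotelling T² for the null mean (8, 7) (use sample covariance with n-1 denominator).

Step 1 — sample mean vector:
  mean(X_1) = (6 + 2 + 6 + 8 + 5 + 1) / 6 = 28/6 = 4.6667
  mean(X_2) = (8 + 5 + 5 + 5 + 6 + 9) / 6 = 38/6 = 6.3333
  x̄ = (4.6667, 6.3333),  deviation x̄ - mu_0 = (4.6667, 6.3333) - (8, 7) = (-3.3333, -0.6667).

Step 2 — sample covariance matrix, S[i,j] = (1/(n-1)) · Σ_k (x_{k,i} - mean_i) · (x_{k,j} - mean_j), divisor n-1 = 5:
  S[X_1,X_1] = ((1.3333)·(1.3333) + (-2.6667)·(-2.6667) + (1.3333)·(1.3333) + (3.3333)·(3.3333) + (0.3333)·(0.3333) + (-3.6667)·(-3.6667)) / 5 = 35.3333/5 = 7.0667
  S[X_1,X_2] = ((1.3333)·(1.6667) + (-2.6667)·(-1.3333) + (1.3333)·(-1.3333) + (3.3333)·(-1.3333) + (0.3333)·(-0.3333) + (-3.6667)·(2.6667)) / 5 = -10.3333/5 = -2.0667
  S[X_2,X_2] = ((1.6667)·(1.6667) + (-1.3333)·(-1.3333) + (-1.3333)·(-1.3333) + (-1.3333)·(-1.3333) + (-0.3333)·(-0.3333) + (2.6667)·(2.6667)) / 5 = 15.3333/5 = 3.0667
  S = [[7.0667, -2.0667],
 [-2.0667, 3.0667]].

Step 3 — invert S. det(S) = 7.0667·3.0667 - (-2.0667)² = 17.4.
  S^{-1} = (1/det) · [[d, -b], [-b, a]] = [[0.1762, 0.1188],
 [0.1188, 0.4061]].

Step 4 — quadratic form (x̄ - mu_0)^T · S^{-1} · (x̄ - mu_0):
  S^{-1} · (x̄ - mu_0) = (-0.6667, -0.6667),
  (x̄ - mu_0)^T · [...] = (-3.3333)·(-0.6667) + (-0.6667)·(-0.6667) = 2.6667.

Step 5 — scale by n: T² = 6 · 2.6667 = 16.

T² ≈ 16


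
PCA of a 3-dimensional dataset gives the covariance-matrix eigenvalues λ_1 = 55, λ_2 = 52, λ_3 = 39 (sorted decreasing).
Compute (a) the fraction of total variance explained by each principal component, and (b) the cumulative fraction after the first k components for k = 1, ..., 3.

Step 1 — total variance = trace(Sigma) = Σ λ_i = 55 + 52 + 39 = 146.

Step 2 — fraction explained by component i = λ_i / Σ λ:
  PC1: 55/146 = 0.3767
  PC2: 52/146 = 0.3562
  PC3: 39/146 = 0.2671

Step 3 — cumulative fraction after k components = (λ_1 + ... + λ_k) / Σ λ:
  k = 1: 55/146 = 0.3767
  k = 2: (55 + 52)/146 = 107/146 = 0.7329
  k = 3: (55 + 52 + 39)/146 = 146/146 = 1

Summary (fraction, with percent):

explained: PC1 0.3767 (37.67%), PC2 0.3562 (35.62%), PC3 0.2671 (26.71%);  cumulative: 0.3767, 0.7329, 1


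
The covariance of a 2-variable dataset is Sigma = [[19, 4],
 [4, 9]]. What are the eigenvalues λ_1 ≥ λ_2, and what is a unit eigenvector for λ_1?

Step 1 — characteristic polynomial of 2×2 Sigma:
  det(Sigma - λI) = λ² - trace · λ + det = 0.
  trace = 19 + 9 = 28, det = 19·9 - (4)² = 155.
Step 2 — discriminant:
  Δ = trace² - 4·det = 784 - 620 = 164.
Step 3 — eigenvalues:
  λ = (trace ± √Δ)/2 = (28 ± 12.8062)/2,
  λ_1 = 20.4031,  λ_2 = 7.5969.

Step 4 — unit eigenvector for λ_1: solve (Sigma - λ_1 I)v = 0. First row:
  (19 - 20.4031)·v_x + (4)·v_y = 0, i.e. (-1.4031)·v_x + (4)·v_y = 0,
  so v ∝ (b, λ_1 - a) = (4, 1.4031) = u.
  ||u|| = √((4)² + (1.4031)²) = √(17.9688) ≈ 4.239,
  v_1 = u/||u|| ≈ (0.9436, 0.331) (||v_1|| = 1).

λ_1 = 20.4031,  λ_2 = 7.5969;  v_1 ≈ (0.9436, 0.331)


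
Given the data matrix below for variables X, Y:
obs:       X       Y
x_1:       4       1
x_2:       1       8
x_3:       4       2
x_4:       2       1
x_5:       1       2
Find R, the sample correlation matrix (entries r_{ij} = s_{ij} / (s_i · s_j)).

Step 1 — column means:
  mean(X) = (4 + 1 + 4 + 2 + 1) / 5 = 12/5 = 2.4
  mean(Y) = (1 + 8 + 2 + 1 + 2) / 5 = 14/5 = 2.8

Step 2 — sample variances and covariances s[i,j] = (1/(n-1)) · Σ_k (x_{k,i} - mean_i) · (x_{k,j} - mean_j), with n-1 = 4:
  s[X,X] = ((1.6)·(1.6) + (-1.4)·(-1.4) + (1.6)·(1.6) + (-0.4)·(-0.4) + (-1.4)·(-1.4)) / 4 = 9.2/4 = 2.3
  s[X,Y] = ((1.6)·(-1.8) + (-1.4)·(5.2) + (1.6)·(-0.8) + (-0.4)·(-1.8) + (-1.4)·(-0.8)) / 4 = -9.6/4 = -2.4
  s[Y,Y] = ((-1.8)·(-1.8) + (5.2)·(5.2) + (-0.8)·(-0.8) + (-1.8)·(-1.8) + (-0.8)·(-0.8)) / 4 = 34.8/4 = 8.7
  Sample standard deviations s_i = √(s[i,i]):
  s(X) = √(2.3) = 1.5166
  s(Y) = √(8.7) = 2.9496

Step 3 — r_{ij} = s_{ij} / (s_i · s_j):
  r[X,X] = 1 (diagonal).
  r[X,Y] = -2.4 / (1.5166 · 2.9496) = -2.4 / 4.4733 = -0.5365
  r[Y,Y] = 1 (diagonal).

R is symmetric with unit diagonal. Assembling:

R = [[1, -0.5365],
 [-0.5365, 1]]


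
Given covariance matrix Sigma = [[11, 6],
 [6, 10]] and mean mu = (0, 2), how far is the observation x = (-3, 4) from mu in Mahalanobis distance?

Step 1 — centre the observation: (x - mu) = (-3, 2).

Step 2 — invert Sigma. det(Sigma) = 11·10 - (6)² = 74.
  Sigma^{-1} = (1/det) · [[d, -b], [-b, a]] = [[0.1351, -0.0811],
 [-0.0811, 0.1486]].

Step 3 — form the quadratic (x - mu)^T · Sigma^{-1} · (x - mu):
  Sigma^{-1} · (x - mu) = (-0.5676, 0.5405).
  (x - mu)^T · [Sigma^{-1} · (x - mu)] = (-3)·(-0.5676) + (2)·(0.5405) = 2.7838.

Step 4 — take square root: d = √(2.7838) ≈ 1.6685.

d(x, mu) = √(2.7838) ≈ 1.6685


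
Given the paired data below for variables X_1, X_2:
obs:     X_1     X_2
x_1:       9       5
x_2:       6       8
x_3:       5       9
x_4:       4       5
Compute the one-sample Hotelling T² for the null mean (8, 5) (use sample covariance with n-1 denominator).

Step 1 — sample mean vector:
  mean(X_1) = (9 + 6 + 5 + 4) / 4 = 24/4 = 6
  mean(X_2) = (5 + 8 + 9 + 5) / 4 = 27/4 = 6.75
  x̄ = (6, 6.75),  deviation x̄ - mu_0 = (6, 6.75) - (8, 5) = (-2, 1.75).

Step 2 — sample covariance matrix, S[i,j] = (1/(n-1)) · Σ_k (x_{k,i} - mean_i) · (x_{k,j} - mean_j), divisor n-1 = 3:
  S[X_1,X_1] = ((3)·(3) + (0)·(0) + (-1)·(-1) + (-2)·(-2)) / 3 = 14/3 = 4.6667
  S[X_1,X_2] = ((3)·(-1.75) + (0)·(1.25) + (-1)·(2.25) + (-2)·(-1.75)) / 3 = -4/3 = -1.3333
  S[X_2,X_2] = ((-1.75)·(-1.75) + (1.25)·(1.25) + (2.25)·(2.25) + (-1.75)·(-1.75)) / 3 = 12.75/3 = 4.25
  S = [[4.6667, -1.3333],
 [-1.3333, 4.25]].

Step 3 — invert S. det(S) = 4.6667·4.25 - (-1.3333)² = 18.0556.
  S^{-1} = (1/det) · [[d, -b], [-b, a]] = [[0.2354, 0.0738],
 [0.0738, 0.2585]].

Step 4 — quadratic form (x̄ - mu_0)^T · S^{-1} · (x̄ - mu_0):
  S^{-1} · (x̄ - mu_0) = (-0.3415, 0.3046),
  (x̄ - mu_0)^T · [...] = (-2)·(-0.3415) + (1.75)·(0.3046) = 1.2162.

Step 5 — scale by n: T² = 4 · 1.2162 = 4.8646.

T² ≈ 4.8646


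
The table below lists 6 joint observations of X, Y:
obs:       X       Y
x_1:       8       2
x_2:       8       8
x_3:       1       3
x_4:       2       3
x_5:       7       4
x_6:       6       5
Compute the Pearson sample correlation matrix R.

Step 1 — column means:
  mean(X) = (8 + 8 + 1 + 2 + 7 + 6) / 6 = 32/6 = 5.3333
  mean(Y) = (2 + 8 + 3 + 3 + 4 + 5) / 6 = 25/6 = 4.1667

Step 2 — sample variances and covariances s[i,j] = (1/(n-1)) · Σ_k (x_{k,i} - mean_i) · (x_{k,j} - mean_j), with n-1 = 5:
  s[X,X] = ((2.6667)·(2.6667) + (2.6667)·(2.6667) + (-4.3333)·(-4.3333) + (-3.3333)·(-3.3333) + (1.6667)·(1.6667) + (0.6667)·(0.6667)) / 5 = 47.3333/5 = 9.4667
  s[X,Y] = ((2.6667)·(-2.1667) + (2.6667)·(3.8333) + (-4.3333)·(-1.1667) + (-3.3333)·(-1.1667) + (1.6667)·(-0.1667) + (0.6667)·(0.8333)) / 5 = 13.6667/5 = 2.7333
  s[Y,Y] = ((-2.1667)·(-2.1667) + (3.8333)·(3.8333) + (-1.1667)·(-1.1667) + (-1.1667)·(-1.1667) + (-0.1667)·(-0.1667) + (0.8333)·(0.8333)) / 5 = 22.8333/5 = 4.5667
  Sample standard deviations s_i = √(s[i,i]):
  s(X) = √(9.4667) = 3.0768
  s(Y) = √(4.5667) = 2.137

Step 3 — r_{ij} = s_{ij} / (s_i · s_j):
  r[X,X] = 1 (diagonal).
  r[X,Y] = 2.7333 / (3.0768 · 2.137) = 2.7333 / 6.575 = 0.4157
  r[Y,Y] = 1 (diagonal).

R is symmetric with unit diagonal. Assembling:

R = [[1, 0.4157],
 [0.4157, 1]]


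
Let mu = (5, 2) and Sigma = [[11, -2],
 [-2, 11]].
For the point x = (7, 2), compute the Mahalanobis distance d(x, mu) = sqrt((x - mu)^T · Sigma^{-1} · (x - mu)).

Step 1 — centre the observation: (x - mu) = (2, 0).

Step 2 — invert Sigma. det(Sigma) = 11·11 - (-2)² = 117.
  Sigma^{-1} = (1/det) · [[d, -b], [-b, a]] = [[0.094, 0.0171],
 [0.0171, 0.094]].

Step 3 — form the quadratic (x - mu)^T · Sigma^{-1} · (x - mu):
  Sigma^{-1} · (x - mu) = (0.188, 0.0342).
  (x - mu)^T · [Sigma^{-1} · (x - mu)] = (2)·(0.188) + (0)·(0.0342) = 0.3761.

Step 4 — take square root: d = √(0.3761) ≈ 0.6132.

d(x, mu) = √(0.3761) ≈ 0.6132
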